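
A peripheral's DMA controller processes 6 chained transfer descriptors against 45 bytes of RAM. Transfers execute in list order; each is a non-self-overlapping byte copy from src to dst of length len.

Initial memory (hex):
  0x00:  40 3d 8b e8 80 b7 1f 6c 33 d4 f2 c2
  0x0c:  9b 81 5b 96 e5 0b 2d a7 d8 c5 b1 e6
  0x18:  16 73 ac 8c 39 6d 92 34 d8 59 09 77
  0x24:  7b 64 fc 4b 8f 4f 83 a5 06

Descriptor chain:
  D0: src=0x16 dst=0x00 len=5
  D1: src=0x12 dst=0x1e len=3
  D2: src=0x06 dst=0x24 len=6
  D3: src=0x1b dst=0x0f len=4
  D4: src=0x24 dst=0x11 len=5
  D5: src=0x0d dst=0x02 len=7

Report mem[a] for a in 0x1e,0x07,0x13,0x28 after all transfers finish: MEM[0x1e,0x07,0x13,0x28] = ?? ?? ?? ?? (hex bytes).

  after D0: wrote 5B at 0x00 = b1e61673ac
  after D1: wrote 3B at 0x1e = 2da7d8
  after D2: wrote 6B at 0x24 = 1f6c33d4f2c2
  after D3: wrote 4B at 0x0f = 8c396d2d
  after D4: wrote 5B at 0x11 = 1f6c33d4f2
  after D5: wrote 7B at 0x02 = 815b8c391f6c33
query mem[0x1e]=0x2d, mem[0x07]=0x6c, mem[0x13]=0x33, mem[0x28]=0xf2

MEM[0x1e,0x07,0x13,0x28] = 2d 6c 33 f2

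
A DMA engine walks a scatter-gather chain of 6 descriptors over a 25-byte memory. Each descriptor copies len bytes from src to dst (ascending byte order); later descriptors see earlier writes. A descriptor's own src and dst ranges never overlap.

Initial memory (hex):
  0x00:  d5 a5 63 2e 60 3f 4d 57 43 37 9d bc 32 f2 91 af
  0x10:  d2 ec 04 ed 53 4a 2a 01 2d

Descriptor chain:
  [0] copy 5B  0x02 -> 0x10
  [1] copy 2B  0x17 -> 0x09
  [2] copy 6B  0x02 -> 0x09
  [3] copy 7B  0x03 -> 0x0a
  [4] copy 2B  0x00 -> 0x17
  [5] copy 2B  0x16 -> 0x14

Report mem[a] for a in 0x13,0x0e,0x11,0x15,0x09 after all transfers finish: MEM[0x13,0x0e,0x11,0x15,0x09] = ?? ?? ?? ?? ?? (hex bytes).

MEM[0x13,0x0e,0x11,0x15,0x09] = 3f 57 2e d5 63

[0] 0x02->0x10 len=5 : 63 2e 60 3f 4d
[1] 0x17->0x09 len=2 : 01 2d
[2] 0x02->0x09 len=6 : 63 2e 60 3f 4d 57
[3] 0x03->0x0a len=7 : 2e 60 3f 4d 57 43 63
[4] 0x00->0x17 len=2 : d5 a5
[5] 0x16->0x14 len=2 : 2a d5
query mem[0x13]=0x3f, mem[0x0e]=0x57, mem[0x11]=0x2e, mem[0x15]=0xd5, mem[0x09]=0x63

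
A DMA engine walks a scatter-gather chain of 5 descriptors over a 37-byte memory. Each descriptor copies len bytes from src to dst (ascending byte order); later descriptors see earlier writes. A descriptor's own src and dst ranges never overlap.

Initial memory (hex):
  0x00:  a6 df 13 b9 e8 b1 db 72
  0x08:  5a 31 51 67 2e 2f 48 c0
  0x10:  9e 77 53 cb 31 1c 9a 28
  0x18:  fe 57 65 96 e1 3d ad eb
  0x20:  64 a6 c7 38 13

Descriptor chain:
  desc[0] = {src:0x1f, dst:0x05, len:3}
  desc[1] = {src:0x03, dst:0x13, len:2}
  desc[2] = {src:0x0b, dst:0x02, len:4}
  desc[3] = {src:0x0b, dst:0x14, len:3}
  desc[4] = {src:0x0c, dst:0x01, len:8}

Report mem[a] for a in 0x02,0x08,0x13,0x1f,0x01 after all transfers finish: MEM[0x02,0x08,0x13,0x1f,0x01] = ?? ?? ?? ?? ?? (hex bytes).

  after D0: wrote 3B at 0x05 = eb64a6
  after D1: wrote 2B at 0x13 = b9e8
  after D2: wrote 4B at 0x02 = 672e2f48
  after D3: wrote 3B at 0x14 = 672e2f
  after D4: wrote 8B at 0x01 = 2e2f48c09e7753b9
query mem[0x02]=0x2f, mem[0x08]=0xb9, mem[0x13]=0xb9, mem[0x1f]=0xeb, mem[0x01]=0x2e

MEM[0x02,0x08,0x13,0x1f,0x01] = 2f b9 b9 eb 2e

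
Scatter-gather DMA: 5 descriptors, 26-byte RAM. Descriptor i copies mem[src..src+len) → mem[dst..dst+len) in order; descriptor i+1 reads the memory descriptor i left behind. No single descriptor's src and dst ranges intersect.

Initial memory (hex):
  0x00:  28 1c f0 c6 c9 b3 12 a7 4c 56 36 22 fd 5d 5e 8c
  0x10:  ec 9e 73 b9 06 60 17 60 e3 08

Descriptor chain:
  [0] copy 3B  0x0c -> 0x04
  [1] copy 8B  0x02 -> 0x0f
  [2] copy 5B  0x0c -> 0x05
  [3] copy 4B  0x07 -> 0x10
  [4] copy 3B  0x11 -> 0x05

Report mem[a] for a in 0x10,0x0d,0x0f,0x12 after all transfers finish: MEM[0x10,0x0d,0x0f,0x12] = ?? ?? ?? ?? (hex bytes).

#0 dst[0x04+3] := {0xfd,0x5d,0x5e}
#1 dst[0x0f+8] := {0xf0,0xc6,0xfd,0x5d,0x5e,0xa7,0x4c,0x56}
#2 dst[0x05+5] := {0xfd,0x5d,0x5e,0xf0,0xc6}
#3 dst[0x10+4] := {0x5e,0xf0,0xc6,0x36}
#4 dst[0x05+3] := {0xf0,0xc6,0x36}
query mem[0x10]=0x5e, mem[0x0d]=0x5d, mem[0x0f]=0xf0, mem[0x12]=0xc6

MEM[0x10,0x0d,0x0f,0x12] = 5e 5d f0 c6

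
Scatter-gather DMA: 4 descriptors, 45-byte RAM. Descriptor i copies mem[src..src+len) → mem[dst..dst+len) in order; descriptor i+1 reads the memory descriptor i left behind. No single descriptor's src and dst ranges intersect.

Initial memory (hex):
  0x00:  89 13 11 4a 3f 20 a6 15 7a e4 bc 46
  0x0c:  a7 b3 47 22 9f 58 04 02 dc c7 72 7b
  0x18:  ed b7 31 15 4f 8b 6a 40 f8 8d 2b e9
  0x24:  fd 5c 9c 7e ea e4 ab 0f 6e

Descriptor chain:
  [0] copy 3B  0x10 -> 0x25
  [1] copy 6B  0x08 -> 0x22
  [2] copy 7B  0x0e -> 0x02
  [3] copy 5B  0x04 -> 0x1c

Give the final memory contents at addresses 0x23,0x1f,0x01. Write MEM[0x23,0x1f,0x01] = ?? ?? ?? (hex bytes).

MEM[0x23,0x1f,0x01] = e4 02 13

D0: mem[0x25..0x27] <- [9f 58 04]
D1: mem[0x22..0x27] <- [7a e4 bc 46 a7 b3]
D2: mem[0x02..0x08] <- [47 22 9f 58 04 02 dc]
D3: mem[0x1c..0x20] <- [9f 58 04 02 dc]
query mem[0x23]=0xe4, mem[0x1f]=0x02, mem[0x01]=0x13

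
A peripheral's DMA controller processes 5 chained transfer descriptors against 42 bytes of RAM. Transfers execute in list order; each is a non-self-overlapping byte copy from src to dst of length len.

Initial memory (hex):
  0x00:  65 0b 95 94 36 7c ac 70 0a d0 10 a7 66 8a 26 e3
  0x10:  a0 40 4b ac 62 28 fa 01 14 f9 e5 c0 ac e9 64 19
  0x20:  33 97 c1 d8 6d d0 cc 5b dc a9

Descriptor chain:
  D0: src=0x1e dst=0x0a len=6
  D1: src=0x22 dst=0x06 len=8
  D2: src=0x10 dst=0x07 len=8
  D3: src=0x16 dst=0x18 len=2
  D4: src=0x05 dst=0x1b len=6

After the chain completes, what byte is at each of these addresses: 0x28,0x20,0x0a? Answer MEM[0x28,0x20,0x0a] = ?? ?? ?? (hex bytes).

#0 dst[0x0a+6] := {0x64,0x19,0x33,0x97,0xc1,0xd8}
#1 dst[0x06+8] := {0xc1,0xd8,0x6d,0xd0,0xcc,0x5b,0xdc,0xa9}
#2 dst[0x07+8] := {0xa0,0x40,0x4b,0xac,0x62,0x28,0xfa,0x01}
#3 dst[0x18+2] := {0xfa,0x01}
#4 dst[0x1b+6] := {0x7c,0xc1,0xa0,0x40,0x4b,0xac}
query mem[0x28]=0xdc, mem[0x20]=0xac, mem[0x0a]=0xac

MEM[0x28,0x20,0x0a] = dc ac ac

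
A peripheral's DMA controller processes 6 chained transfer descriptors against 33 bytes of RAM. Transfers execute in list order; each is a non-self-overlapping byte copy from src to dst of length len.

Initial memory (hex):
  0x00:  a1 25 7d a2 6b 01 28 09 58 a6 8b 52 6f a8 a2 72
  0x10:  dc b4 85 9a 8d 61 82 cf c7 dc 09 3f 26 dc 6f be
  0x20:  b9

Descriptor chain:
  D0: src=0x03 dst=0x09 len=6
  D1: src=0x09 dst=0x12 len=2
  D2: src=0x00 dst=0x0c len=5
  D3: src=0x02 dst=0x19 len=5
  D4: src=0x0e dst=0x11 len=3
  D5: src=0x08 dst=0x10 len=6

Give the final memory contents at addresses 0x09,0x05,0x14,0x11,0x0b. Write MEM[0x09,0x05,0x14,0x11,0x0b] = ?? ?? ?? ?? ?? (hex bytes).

[0] 0x03->0x09 len=6 : a2 6b 01 28 09 58
[1] 0x09->0x12 len=2 : a2 6b
[2] 0x00->0x0c len=5 : a1 25 7d a2 6b
[3] 0x02->0x19 len=5 : 7d a2 6b 01 28
[4] 0x0e->0x11 len=3 : 7d a2 6b
[5] 0x08->0x10 len=6 : 58 a2 6b 01 a1 25
query mem[0x09]=0xa2, mem[0x05]=0x01, mem[0x14]=0xa1, mem[0x11]=0xa2, mem[0x0b]=0x01

MEM[0x09,0x05,0x14,0x11,0x0b] = a2 01 a1 a2 01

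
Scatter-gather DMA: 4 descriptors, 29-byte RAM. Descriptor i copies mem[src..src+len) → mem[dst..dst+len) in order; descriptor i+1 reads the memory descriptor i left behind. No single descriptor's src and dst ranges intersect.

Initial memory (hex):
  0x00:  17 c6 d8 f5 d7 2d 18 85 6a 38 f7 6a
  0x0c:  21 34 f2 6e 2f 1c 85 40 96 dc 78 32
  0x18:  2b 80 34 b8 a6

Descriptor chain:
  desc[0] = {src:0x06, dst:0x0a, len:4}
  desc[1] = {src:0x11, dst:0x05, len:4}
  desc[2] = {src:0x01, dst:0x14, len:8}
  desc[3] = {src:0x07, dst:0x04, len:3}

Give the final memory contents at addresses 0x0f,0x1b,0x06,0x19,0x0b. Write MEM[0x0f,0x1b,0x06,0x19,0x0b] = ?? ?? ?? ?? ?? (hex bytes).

MEM[0x0f,0x1b,0x06,0x19,0x0b] = 6e 96 38 85 85

D0: mem[0x0a..0x0d] <- [18 85 6a 38]
D1: mem[0x05..0x08] <- [1c 85 40 96]
D2: mem[0x14..0x1b] <- [c6 d8 f5 d7 1c 85 40 96]
D3: mem[0x04..0x06] <- [40 96 38]
query mem[0x0f]=0x6e, mem[0x1b]=0x96, mem[0x06]=0x38, mem[0x19]=0x85, mem[0x0b]=0x85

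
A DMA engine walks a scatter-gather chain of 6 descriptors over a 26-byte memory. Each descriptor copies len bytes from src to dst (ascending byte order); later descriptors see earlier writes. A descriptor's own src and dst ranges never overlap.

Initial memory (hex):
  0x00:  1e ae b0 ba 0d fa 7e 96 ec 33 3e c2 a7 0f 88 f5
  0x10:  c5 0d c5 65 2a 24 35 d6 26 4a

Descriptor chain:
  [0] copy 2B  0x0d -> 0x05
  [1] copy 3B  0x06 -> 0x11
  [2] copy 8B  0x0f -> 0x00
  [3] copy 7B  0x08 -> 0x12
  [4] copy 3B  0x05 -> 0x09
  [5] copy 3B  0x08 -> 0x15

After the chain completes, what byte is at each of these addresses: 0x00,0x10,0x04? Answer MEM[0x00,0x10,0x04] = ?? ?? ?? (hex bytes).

MEM[0x00,0x10,0x04] = f5 c5 ec

[0] 0x0d->0x05 len=2 : 0f 88
[1] 0x06->0x11 len=3 : 88 96 ec
[2] 0x0f->0x00 len=8 : f5 c5 88 96 ec 2a 24 35
[3] 0x08->0x12 len=7 : ec 33 3e c2 a7 0f 88
[4] 0x05->0x09 len=3 : 2a 24 35
[5] 0x08->0x15 len=3 : ec 2a 24
query mem[0x00]=0xf5, mem[0x10]=0xc5, mem[0x04]=0xec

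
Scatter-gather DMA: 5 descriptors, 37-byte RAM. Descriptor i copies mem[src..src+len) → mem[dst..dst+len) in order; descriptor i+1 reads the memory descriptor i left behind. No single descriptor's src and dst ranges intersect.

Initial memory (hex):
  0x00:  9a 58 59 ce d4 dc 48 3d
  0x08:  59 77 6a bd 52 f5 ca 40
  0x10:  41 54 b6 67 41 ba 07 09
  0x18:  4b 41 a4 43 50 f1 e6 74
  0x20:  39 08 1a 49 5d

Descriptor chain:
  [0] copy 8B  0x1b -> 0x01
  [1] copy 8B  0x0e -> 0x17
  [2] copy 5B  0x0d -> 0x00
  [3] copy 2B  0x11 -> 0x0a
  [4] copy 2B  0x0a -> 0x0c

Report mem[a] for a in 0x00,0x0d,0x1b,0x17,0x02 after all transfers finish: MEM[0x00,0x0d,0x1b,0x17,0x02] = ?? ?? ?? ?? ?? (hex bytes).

MEM[0x00,0x0d,0x1b,0x17,0x02] = f5 b6 b6 ca 40

[0] 0x1b->0x01 len=8 : 43 50 f1 e6 74 39 08 1a
[1] 0x0e->0x17 len=8 : ca 40 41 54 b6 67 41 ba
[2] 0x0d->0x00 len=5 : f5 ca 40 41 54
[3] 0x11->0x0a len=2 : 54 b6
[4] 0x0a->0x0c len=2 : 54 b6
query mem[0x00]=0xf5, mem[0x0d]=0xb6, mem[0x1b]=0xb6, mem[0x17]=0xca, mem[0x02]=0x40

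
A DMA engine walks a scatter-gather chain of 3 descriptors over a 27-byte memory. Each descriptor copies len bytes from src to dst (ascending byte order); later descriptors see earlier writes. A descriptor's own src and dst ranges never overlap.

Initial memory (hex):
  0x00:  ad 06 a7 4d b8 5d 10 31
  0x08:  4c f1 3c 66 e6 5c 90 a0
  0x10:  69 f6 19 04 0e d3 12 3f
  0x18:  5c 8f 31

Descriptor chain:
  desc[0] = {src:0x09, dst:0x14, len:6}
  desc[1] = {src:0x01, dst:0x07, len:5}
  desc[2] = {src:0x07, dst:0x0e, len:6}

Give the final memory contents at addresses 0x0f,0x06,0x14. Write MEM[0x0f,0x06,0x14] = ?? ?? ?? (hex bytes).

MEM[0x0f,0x06,0x14] = a7 10 f1

#0 dst[0x14+6] := {0xf1,0x3c,0x66,0xe6,0x5c,0x90}
#1 dst[0x07+5] := {0x06,0xa7,0x4d,0xb8,0x5d}
#2 dst[0x0e+6] := {0x06,0xa7,0x4d,0xb8,0x5d,0xe6}
query mem[0x0f]=0xa7, mem[0x06]=0x10, mem[0x14]=0xf1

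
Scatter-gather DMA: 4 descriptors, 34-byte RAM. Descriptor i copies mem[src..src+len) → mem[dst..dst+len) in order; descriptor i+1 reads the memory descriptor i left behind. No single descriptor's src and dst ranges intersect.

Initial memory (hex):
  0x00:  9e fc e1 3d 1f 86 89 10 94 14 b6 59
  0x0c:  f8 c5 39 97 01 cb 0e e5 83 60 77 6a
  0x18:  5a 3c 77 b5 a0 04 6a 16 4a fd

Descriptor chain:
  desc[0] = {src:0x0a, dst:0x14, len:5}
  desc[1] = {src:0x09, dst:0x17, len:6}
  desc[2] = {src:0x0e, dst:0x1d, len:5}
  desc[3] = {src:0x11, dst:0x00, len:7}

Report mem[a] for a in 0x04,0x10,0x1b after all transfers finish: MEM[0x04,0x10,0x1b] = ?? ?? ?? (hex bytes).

MEM[0x04,0x10,0x1b] = 59 01 c5

#0 dst[0x14+5] := {0xb6,0x59,0xf8,0xc5,0x39}
#1 dst[0x17+6] := {0x14,0xb6,0x59,0xf8,0xc5,0x39}
#2 dst[0x1d+5] := {0x39,0x97,0x01,0xcb,0x0e}
#3 dst[0x00+7] := {0xcb,0x0e,0xe5,0xb6,0x59,0xf8,0x14}
query mem[0x04]=0x59, mem[0x10]=0x01, mem[0x1b]=0xc5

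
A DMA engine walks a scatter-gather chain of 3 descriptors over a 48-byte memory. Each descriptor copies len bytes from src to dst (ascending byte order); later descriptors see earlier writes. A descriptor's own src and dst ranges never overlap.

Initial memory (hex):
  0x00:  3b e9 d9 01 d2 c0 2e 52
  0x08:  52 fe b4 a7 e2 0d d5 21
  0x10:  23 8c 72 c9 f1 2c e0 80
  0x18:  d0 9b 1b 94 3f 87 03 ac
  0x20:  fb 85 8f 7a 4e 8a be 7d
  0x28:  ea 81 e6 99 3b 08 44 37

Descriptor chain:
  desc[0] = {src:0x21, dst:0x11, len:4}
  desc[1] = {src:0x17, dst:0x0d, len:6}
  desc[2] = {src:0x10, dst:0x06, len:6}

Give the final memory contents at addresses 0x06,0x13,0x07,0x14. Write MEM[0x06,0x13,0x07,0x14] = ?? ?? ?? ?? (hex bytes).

#0 dst[0x11+4] := {0x85,0x8f,0x7a,0x4e}
#1 dst[0x0d+6] := {0x80,0xd0,0x9b,0x1b,0x94,0x3f}
#2 dst[0x06+6] := {0x1b,0x94,0x3f,0x7a,0x4e,0x2c}
query mem[0x06]=0x1b, mem[0x13]=0x7a, mem[0x07]=0x94, mem[0x14]=0x4e

MEM[0x06,0x13,0x07,0x14] = 1b 7a 94 4e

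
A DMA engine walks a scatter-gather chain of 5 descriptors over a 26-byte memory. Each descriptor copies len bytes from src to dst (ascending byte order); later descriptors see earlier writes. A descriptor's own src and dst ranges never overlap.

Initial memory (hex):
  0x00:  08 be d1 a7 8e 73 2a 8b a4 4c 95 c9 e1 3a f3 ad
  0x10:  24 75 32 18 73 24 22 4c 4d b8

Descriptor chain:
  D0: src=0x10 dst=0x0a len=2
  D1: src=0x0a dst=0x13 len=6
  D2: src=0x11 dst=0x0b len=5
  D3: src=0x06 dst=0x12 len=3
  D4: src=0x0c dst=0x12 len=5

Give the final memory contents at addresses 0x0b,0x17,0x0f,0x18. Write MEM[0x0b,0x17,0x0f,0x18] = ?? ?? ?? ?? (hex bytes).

#0 dst[0x0a+2] := {0x24,0x75}
#1 dst[0x13+6] := {0x24,0x75,0xe1,0x3a,0xf3,0xad}
#2 dst[0x0b+5] := {0x75,0x32,0x24,0x75,0xe1}
#3 dst[0x12+3] := {0x2a,0x8b,0xa4}
#4 dst[0x12+5] := {0x32,0x24,0x75,0xe1,0x24}
query mem[0x0b]=0x75, mem[0x17]=0xf3, mem[0x0f]=0xe1, mem[0x18]=0xad

MEM[0x0b,0x17,0x0f,0x18] = 75 f3 e1 ad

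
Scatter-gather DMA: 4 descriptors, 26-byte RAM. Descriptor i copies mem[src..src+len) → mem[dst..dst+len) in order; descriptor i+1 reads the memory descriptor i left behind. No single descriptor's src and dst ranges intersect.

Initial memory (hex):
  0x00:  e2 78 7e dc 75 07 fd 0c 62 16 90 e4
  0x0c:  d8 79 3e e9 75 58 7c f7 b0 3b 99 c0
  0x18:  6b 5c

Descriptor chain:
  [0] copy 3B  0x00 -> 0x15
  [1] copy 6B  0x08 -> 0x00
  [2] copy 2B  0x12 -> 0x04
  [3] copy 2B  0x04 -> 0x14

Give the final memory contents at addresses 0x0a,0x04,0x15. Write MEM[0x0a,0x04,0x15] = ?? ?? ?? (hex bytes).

  after D0: wrote 3B at 0x15 = e2787e
  after D1: wrote 6B at 0x00 = 621690e4d879
  after D2: wrote 2B at 0x04 = 7cf7
  after D3: wrote 2B at 0x14 = 7cf7
query mem[0x0a]=0x90, mem[0x04]=0x7c, mem[0x15]=0xf7

MEM[0x0a,0x04,0x15] = 90 7c f7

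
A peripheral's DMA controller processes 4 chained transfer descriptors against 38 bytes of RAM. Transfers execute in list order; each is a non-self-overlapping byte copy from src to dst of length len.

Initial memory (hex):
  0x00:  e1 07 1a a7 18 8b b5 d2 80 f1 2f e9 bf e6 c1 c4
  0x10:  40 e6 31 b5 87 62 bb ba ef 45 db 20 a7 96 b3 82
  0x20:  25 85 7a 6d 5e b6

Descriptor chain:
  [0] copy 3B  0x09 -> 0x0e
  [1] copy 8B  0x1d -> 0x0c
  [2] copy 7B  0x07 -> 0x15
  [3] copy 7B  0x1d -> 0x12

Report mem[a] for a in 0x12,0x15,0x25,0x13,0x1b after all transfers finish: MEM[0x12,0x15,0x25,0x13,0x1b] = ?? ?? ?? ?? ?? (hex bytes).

[0] 0x09->0x0e len=3 : f1 2f e9
[1] 0x1d->0x0c len=8 : 96 b3 82 25 85 7a 6d 5e
[2] 0x07->0x15 len=7 : d2 80 f1 2f e9 96 b3
[3] 0x1d->0x12 len=7 : 96 b3 82 25 85 7a 6d
query mem[0x12]=0x96, mem[0x15]=0x25, mem[0x25]=0xb6, mem[0x13]=0xb3, mem[0x1b]=0xb3

MEM[0x12,0x15,0x25,0x13,0x1b] = 96 25 b6 b3 b3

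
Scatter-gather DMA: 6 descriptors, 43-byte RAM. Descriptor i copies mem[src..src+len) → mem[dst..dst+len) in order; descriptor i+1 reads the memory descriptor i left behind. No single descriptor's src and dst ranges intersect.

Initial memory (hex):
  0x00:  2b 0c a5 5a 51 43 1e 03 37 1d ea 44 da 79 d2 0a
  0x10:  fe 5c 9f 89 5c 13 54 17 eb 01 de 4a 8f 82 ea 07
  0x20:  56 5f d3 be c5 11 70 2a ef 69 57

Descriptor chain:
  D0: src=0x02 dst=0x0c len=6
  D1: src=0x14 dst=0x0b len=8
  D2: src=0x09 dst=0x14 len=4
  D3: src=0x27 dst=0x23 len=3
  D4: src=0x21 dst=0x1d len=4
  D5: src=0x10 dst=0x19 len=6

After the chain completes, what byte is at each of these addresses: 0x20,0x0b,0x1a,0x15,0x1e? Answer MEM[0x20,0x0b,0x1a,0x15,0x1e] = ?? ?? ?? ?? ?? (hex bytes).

MEM[0x20,0x0b,0x1a,0x15,0x1e] = ef 5c de ea ea

#0 dst[0x0c+6] := {0xa5,0x5a,0x51,0x43,0x1e,0x03}
#1 dst[0x0b+8] := {0x5c,0x13,0x54,0x17,0xeb,0x01,0xde,0x4a}
#2 dst[0x14+4] := {0x1d,0xea,0x5c,0x13}
#3 dst[0x23+3] := {0x2a,0xef,0x69}
#4 dst[0x1d+4] := {0x5f,0xd3,0x2a,0xef}
#5 dst[0x19+6] := {0x01,0xde,0x4a,0x89,0x1d,0xea}
query mem[0x20]=0xef, mem[0x0b]=0x5c, mem[0x1a]=0xde, mem[0x15]=0xea, mem[0x1e]=0xea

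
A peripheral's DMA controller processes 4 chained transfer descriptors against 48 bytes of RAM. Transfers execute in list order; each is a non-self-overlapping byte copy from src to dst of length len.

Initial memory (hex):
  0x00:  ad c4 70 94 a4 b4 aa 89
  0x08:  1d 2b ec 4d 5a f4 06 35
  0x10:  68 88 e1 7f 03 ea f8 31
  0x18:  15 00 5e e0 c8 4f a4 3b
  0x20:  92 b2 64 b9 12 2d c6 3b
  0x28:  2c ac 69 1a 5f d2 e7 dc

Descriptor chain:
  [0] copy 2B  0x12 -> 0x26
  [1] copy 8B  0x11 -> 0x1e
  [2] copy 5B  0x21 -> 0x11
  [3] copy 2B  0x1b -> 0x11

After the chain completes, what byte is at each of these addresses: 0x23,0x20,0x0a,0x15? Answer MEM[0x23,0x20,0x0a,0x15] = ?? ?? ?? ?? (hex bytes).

MEM[0x23,0x20,0x0a,0x15] = f8 7f ec 15

[0] 0x12->0x26 len=2 : e1 7f
[1] 0x11->0x1e len=8 : 88 e1 7f 03 ea f8 31 15
[2] 0x21->0x11 len=5 : 03 ea f8 31 15
[3] 0x1b->0x11 len=2 : e0 c8
query mem[0x23]=0xf8, mem[0x20]=0x7f, mem[0x0a]=0xec, mem[0x15]=0x15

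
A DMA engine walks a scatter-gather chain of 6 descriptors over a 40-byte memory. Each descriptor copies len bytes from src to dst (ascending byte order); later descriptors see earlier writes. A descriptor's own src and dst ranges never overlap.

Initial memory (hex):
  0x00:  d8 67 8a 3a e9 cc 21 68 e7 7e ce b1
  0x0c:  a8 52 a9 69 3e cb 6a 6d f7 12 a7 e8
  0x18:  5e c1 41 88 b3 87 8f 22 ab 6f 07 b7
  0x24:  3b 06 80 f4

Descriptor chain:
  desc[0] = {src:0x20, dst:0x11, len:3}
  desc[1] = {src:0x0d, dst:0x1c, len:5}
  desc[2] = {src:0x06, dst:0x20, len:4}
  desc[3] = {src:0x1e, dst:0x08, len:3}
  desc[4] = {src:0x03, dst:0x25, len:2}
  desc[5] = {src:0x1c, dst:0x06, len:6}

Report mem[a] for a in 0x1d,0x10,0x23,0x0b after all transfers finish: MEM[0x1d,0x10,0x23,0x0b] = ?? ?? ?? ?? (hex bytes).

MEM[0x1d,0x10,0x23,0x0b] = a9 3e 7e 68

  after D0: wrote 3B at 0x11 = ab6f07
  after D1: wrote 5B at 0x1c = 52a9693eab
  after D2: wrote 4B at 0x20 = 2168e77e
  after D3: wrote 3B at 0x08 = 693e21
  after D4: wrote 2B at 0x25 = 3ae9
  after D5: wrote 6B at 0x06 = 52a9693e2168
query mem[0x1d]=0xa9, mem[0x10]=0x3e, mem[0x23]=0x7e, mem[0x0b]=0x68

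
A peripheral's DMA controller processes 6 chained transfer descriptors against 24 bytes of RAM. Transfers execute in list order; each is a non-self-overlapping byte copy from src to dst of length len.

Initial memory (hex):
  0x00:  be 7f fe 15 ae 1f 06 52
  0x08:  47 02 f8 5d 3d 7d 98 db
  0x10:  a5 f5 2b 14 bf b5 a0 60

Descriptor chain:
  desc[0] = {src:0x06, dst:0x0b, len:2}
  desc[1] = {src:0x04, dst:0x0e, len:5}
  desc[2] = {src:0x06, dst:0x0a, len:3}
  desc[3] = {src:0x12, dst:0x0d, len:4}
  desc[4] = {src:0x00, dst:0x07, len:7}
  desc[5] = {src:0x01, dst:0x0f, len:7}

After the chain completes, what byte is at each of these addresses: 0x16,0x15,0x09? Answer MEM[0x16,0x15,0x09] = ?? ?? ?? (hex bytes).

MEM[0x16,0x15,0x09] = a0 be fe

  after D0: wrote 2B at 0x0b = 0652
  after D1: wrote 5B at 0x0e = ae1f065247
  after D2: wrote 3B at 0x0a = 065247
  after D3: wrote 4B at 0x0d = 4714bfb5
  after D4: wrote 7B at 0x07 = be7ffe15ae1f06
  after D5: wrote 7B at 0x0f = 7ffe15ae1f06be
query mem[0x16]=0xa0, mem[0x15]=0xbe, mem[0x09]=0xfe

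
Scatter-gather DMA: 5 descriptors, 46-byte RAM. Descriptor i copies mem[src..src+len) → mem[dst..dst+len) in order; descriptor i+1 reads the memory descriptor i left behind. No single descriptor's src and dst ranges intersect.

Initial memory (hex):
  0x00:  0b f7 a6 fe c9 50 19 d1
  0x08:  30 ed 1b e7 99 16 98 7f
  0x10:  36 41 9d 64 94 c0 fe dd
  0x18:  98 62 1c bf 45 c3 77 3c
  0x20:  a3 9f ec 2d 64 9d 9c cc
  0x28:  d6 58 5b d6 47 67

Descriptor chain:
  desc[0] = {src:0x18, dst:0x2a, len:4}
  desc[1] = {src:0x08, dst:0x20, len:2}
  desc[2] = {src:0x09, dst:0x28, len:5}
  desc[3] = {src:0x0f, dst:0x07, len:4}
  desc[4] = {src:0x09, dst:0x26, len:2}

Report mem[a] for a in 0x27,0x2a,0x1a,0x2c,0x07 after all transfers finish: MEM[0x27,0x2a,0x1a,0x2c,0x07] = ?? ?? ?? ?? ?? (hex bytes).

  after D0: wrote 4B at 0x2a = 98621cbf
  after D1: wrote 2B at 0x20 = 30ed
  after D2: wrote 5B at 0x28 = ed1be79916
  after D3: wrote 4B at 0x07 = 7f36419d
  after D4: wrote 2B at 0x26 = 419d
query mem[0x27]=0x9d, mem[0x2a]=0xe7, mem[0x1a]=0x1c, mem[0x2c]=0x16, mem[0x07]=0x7f

MEM[0x27,0x2a,0x1a,0x2c,0x07] = 9d e7 1c 16 7f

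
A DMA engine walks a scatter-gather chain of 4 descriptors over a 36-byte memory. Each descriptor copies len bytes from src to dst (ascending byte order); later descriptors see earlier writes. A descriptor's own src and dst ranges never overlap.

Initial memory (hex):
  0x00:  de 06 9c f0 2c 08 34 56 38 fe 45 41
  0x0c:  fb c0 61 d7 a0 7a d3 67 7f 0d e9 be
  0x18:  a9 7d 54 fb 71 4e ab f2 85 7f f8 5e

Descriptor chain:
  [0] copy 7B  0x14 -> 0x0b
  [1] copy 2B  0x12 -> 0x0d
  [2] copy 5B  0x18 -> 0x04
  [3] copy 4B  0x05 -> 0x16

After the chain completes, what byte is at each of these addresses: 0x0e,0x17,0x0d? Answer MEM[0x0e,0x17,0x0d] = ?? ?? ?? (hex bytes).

MEM[0x0e,0x17,0x0d] = 67 54 d3

  after D0: wrote 7B at 0x0b = 7f0de9bea97d54
  after D1: wrote 2B at 0x0d = d367
  after D2: wrote 5B at 0x04 = a97d54fb71
  after D3: wrote 4B at 0x16 = 7d54fb71
query mem[0x0e]=0x67, mem[0x17]=0x54, mem[0x0d]=0xd3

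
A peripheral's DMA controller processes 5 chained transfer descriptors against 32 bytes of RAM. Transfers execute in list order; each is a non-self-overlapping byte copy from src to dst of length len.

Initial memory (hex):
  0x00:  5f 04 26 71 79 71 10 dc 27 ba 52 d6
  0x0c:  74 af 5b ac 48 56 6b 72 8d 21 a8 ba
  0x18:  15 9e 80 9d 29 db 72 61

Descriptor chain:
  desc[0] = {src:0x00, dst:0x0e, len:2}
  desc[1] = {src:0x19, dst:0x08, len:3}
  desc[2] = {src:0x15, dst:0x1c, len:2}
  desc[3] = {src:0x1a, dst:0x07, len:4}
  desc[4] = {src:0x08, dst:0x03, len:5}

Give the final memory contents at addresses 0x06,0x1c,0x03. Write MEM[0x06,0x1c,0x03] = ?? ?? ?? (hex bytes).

#0 dst[0x0e+2] := {0x5f,0x04}
#1 dst[0x08+3] := {0x9e,0x80,0x9d}
#2 dst[0x1c+2] := {0x21,0xa8}
#3 dst[0x07+4] := {0x80,0x9d,0x21,0xa8}
#4 dst[0x03+5] := {0x9d,0x21,0xa8,0xd6,0x74}
query mem[0x06]=0xd6, mem[0x1c]=0x21, mem[0x03]=0x9d

MEM[0x06,0x1c,0x03] = d6 21 9d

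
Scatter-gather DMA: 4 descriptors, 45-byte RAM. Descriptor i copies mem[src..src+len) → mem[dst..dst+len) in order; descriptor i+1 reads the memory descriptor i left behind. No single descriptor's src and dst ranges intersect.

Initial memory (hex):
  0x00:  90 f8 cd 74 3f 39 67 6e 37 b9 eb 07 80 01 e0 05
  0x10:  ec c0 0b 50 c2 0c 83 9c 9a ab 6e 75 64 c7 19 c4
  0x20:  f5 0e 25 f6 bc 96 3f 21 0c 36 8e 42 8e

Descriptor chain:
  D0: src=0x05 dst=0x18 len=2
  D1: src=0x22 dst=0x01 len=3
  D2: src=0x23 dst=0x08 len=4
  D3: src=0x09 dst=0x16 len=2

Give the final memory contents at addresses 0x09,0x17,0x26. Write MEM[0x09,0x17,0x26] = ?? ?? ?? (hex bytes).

  after D0: wrote 2B at 0x18 = 3967
  after D1: wrote 3B at 0x01 = 25f6bc
  after D2: wrote 4B at 0x08 = f6bc963f
  after D3: wrote 2B at 0x16 = bc96
query mem[0x09]=0xbc, mem[0x17]=0x96, mem[0x26]=0x3f

MEM[0x09,0x17,0x26] = bc 96 3f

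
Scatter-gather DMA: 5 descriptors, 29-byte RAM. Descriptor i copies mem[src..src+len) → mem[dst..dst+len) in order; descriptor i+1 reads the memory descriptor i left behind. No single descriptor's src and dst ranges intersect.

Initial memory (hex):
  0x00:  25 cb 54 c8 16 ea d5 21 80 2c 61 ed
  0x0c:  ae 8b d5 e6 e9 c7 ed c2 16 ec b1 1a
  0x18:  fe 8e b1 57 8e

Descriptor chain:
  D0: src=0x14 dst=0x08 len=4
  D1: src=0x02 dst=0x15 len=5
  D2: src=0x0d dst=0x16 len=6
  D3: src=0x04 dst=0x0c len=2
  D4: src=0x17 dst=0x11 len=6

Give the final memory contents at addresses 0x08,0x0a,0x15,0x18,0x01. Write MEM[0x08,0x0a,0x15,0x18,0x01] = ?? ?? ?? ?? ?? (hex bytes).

  after D0: wrote 4B at 0x08 = 16ecb11a
  after D1: wrote 5B at 0x15 = 54c816ead5
  after D2: wrote 6B at 0x16 = 8bd5e6e9c7ed
  after D3: wrote 2B at 0x0c = 16ea
  after D4: wrote 6B at 0x11 = d5e6e9c7ed8e
query mem[0x08]=0x16, mem[0x0a]=0xb1, mem[0x15]=0xed, mem[0x18]=0xe6, mem[0x01]=0xcb

MEM[0x08,0x0a,0x15,0x18,0x01] = 16 b1 ed e6 cb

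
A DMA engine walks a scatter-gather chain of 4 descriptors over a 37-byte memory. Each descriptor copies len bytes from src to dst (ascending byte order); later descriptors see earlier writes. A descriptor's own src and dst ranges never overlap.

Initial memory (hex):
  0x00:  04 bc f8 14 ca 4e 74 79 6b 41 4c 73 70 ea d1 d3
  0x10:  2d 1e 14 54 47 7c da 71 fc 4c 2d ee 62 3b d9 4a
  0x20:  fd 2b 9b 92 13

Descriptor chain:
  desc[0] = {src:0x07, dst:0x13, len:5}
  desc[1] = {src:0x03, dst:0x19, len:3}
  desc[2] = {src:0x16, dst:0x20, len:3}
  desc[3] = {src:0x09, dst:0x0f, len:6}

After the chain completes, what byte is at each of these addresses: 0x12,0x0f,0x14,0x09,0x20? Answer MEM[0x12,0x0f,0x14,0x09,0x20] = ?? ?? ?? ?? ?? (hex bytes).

  after D0: wrote 5B at 0x13 = 796b414c73
  after D1: wrote 3B at 0x19 = 14ca4e
  after D2: wrote 3B at 0x20 = 4c73fc
  after D3: wrote 6B at 0x0f = 414c7370ead1
query mem[0x12]=0x70, mem[0x0f]=0x41, mem[0x14]=0xd1, mem[0x09]=0x41, mem[0x20]=0x4c

MEM[0x12,0x0f,0x14,0x09,0x20] = 70 41 d1 41 4c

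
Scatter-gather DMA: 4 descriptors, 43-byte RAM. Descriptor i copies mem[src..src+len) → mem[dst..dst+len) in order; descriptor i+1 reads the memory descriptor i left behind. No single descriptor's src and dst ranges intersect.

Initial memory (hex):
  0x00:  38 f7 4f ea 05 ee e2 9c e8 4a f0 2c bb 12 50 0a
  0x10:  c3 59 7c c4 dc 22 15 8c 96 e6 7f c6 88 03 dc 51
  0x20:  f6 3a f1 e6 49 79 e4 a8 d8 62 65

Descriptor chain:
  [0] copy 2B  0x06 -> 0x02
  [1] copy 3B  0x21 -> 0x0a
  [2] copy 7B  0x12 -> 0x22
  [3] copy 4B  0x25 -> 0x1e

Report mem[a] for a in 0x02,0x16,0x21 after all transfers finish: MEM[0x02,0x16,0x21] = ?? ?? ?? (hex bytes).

#0 dst[0x02+2] := {0xe2,0x9c}
#1 dst[0x0a+3] := {0x3a,0xf1,0xe6}
#2 dst[0x22+7] := {0x7c,0xc4,0xdc,0x22,0x15,0x8c,0x96}
#3 dst[0x1e+4] := {0x22,0x15,0x8c,0x96}
query mem[0x02]=0xe2, mem[0x16]=0x15, mem[0x21]=0x96

MEM[0x02,0x16,0x21] = e2 15 96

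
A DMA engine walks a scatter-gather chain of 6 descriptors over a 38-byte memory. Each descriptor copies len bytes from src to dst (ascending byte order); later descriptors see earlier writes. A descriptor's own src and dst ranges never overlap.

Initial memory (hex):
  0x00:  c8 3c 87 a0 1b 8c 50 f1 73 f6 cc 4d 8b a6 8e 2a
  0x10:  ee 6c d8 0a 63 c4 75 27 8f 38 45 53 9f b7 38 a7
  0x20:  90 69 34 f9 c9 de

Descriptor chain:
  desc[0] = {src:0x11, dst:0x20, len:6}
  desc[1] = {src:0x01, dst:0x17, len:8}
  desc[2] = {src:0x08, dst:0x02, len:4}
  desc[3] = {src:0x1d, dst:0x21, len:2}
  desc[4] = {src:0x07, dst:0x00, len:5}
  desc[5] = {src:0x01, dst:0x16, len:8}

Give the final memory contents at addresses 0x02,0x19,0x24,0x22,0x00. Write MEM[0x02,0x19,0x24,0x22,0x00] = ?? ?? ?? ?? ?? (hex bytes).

#0 dst[0x20+6] := {0x6c,0xd8,0x0a,0x63,0xc4,0x75}
#1 dst[0x17+8] := {0x3c,0x87,0xa0,0x1b,0x8c,0x50,0xf1,0x73}
#2 dst[0x02+4] := {0x73,0xf6,0xcc,0x4d}
#3 dst[0x21+2] := {0xf1,0x73}
#4 dst[0x00+5] := {0xf1,0x73,0xf6,0xcc,0x4d}
#5 dst[0x16+8] := {0x73,0xf6,0xcc,0x4d,0x4d,0x50,0xf1,0x73}
query mem[0x02]=0xf6, mem[0x19]=0x4d, mem[0x24]=0xc4, mem[0x22]=0x73, mem[0x00]=0xf1

MEM[0x02,0x19,0x24,0x22,0x00] = f6 4d c4 73 f1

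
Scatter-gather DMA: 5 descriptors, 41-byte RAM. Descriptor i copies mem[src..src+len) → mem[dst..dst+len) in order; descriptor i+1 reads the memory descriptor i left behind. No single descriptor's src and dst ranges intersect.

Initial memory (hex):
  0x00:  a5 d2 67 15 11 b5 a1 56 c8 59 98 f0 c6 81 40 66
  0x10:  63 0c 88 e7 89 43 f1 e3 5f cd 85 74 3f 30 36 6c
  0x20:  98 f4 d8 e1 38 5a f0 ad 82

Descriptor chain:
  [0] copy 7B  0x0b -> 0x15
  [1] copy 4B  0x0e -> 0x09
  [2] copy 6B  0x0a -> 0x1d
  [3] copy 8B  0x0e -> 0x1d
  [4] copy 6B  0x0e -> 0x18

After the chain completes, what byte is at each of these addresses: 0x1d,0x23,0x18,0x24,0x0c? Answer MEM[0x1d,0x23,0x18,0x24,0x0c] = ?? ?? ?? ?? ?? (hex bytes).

[0] 0x0b->0x15 len=7 : f0 c6 81 40 66 63 0c
[1] 0x0e->0x09 len=4 : 40 66 63 0c
[2] 0x0a->0x1d len=6 : 66 63 0c 81 40 66
[3] 0x0e->0x1d len=8 : 40 66 63 0c 88 e7 89 f0
[4] 0x0e->0x18 len=6 : 40 66 63 0c 88 e7
query mem[0x1d]=0xe7, mem[0x23]=0x89, mem[0x18]=0x40, mem[0x24]=0xf0, mem[0x0c]=0x0c

MEM[0x1d,0x23,0x18,0x24,0x0c] = e7 89 40 f0 0c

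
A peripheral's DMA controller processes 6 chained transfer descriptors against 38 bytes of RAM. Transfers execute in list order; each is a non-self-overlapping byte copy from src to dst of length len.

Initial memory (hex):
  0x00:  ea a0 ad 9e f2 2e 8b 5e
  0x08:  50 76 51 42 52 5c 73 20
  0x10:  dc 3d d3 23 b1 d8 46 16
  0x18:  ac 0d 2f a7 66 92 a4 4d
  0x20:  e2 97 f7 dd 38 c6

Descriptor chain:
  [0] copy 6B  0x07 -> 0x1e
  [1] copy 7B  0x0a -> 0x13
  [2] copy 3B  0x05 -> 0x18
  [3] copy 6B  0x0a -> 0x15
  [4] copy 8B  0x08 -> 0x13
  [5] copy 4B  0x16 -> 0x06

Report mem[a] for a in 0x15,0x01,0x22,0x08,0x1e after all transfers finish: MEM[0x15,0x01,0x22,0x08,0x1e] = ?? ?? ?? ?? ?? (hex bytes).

  after D0: wrote 6B at 0x1e = 5e5076514252
  after D1: wrote 7B at 0x13 = 5142525c7320dc
  after D2: wrote 3B at 0x18 = 2e8b5e
  after D3: wrote 6B at 0x15 = 5142525c7320
  after D4: wrote 8B at 0x13 = 50765142525c7320
  after D5: wrote 4B at 0x06 = 42525c73
query mem[0x15]=0x51, mem[0x01]=0xa0, mem[0x22]=0x42, mem[0x08]=0x5c, mem[0x1e]=0x5e

MEM[0x15,0x01,0x22,0x08,0x1e] = 51 a0 42 5c 5e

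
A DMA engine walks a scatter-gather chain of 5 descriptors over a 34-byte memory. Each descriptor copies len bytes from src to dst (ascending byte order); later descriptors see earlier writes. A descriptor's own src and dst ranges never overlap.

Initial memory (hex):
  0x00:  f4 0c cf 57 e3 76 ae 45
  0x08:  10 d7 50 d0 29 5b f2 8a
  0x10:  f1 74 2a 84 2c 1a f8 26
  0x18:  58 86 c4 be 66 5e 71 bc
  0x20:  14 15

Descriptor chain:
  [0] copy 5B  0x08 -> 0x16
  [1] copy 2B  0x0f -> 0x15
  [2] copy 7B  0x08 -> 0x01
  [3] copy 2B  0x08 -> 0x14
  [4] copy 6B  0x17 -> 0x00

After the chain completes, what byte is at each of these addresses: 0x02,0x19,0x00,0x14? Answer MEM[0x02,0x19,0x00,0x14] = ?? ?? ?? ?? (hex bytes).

D0: mem[0x16..0x1a] <- [10 d7 50 d0 29]
D1: mem[0x15..0x16] <- [8a f1]
D2: mem[0x01..0x07] <- [10 d7 50 d0 29 5b f2]
D3: mem[0x14..0x15] <- [10 d7]
D4: mem[0x00..0x05] <- [d7 50 d0 29 be 66]
query mem[0x02]=0xd0, mem[0x19]=0xd0, mem[0x00]=0xd7, mem[0x14]=0x10

MEM[0x02,0x19,0x00,0x14] = d0 d0 d7 10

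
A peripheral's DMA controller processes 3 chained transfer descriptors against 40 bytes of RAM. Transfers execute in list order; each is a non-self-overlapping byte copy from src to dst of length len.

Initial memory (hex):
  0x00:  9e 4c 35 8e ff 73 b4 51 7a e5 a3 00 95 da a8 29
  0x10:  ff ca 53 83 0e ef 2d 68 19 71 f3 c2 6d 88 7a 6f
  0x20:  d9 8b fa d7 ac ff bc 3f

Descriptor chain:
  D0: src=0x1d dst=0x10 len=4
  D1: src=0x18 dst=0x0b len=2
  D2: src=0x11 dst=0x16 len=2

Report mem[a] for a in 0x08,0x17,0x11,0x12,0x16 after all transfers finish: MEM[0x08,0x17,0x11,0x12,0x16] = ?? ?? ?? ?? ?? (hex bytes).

MEM[0x08,0x17,0x11,0x12,0x16] = 7a 6f 7a 6f 7a

D0: mem[0x10..0x13] <- [88 7a 6f d9]
D1: mem[0x0b..0x0c] <- [19 71]
D2: mem[0x16..0x17] <- [7a 6f]
query mem[0x08]=0x7a, mem[0x17]=0x6f, mem[0x11]=0x7a, mem[0x12]=0x6f, mem[0x16]=0x7a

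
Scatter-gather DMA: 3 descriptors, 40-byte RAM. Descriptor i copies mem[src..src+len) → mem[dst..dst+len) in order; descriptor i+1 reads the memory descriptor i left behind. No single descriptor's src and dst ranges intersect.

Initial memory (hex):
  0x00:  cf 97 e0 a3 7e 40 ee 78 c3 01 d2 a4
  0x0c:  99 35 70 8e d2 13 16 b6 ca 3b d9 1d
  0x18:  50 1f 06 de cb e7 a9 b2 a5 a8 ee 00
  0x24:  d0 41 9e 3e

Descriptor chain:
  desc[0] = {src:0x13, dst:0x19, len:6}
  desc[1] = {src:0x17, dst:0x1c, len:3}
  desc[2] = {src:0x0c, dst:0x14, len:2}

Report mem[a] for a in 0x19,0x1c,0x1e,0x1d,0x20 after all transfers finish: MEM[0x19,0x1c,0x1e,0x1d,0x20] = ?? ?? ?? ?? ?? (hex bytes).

MEM[0x19,0x1c,0x1e,0x1d,0x20] = b6 1d b6 50 a5

#0 dst[0x19+6] := {0xb6,0xca,0x3b,0xd9,0x1d,0x50}
#1 dst[0x1c+3] := {0x1d,0x50,0xb6}
#2 dst[0x14+2] := {0x99,0x35}
query mem[0x19]=0xb6, mem[0x1c]=0x1d, mem[0x1e]=0xb6, mem[0x1d]=0x50, mem[0x20]=0xa5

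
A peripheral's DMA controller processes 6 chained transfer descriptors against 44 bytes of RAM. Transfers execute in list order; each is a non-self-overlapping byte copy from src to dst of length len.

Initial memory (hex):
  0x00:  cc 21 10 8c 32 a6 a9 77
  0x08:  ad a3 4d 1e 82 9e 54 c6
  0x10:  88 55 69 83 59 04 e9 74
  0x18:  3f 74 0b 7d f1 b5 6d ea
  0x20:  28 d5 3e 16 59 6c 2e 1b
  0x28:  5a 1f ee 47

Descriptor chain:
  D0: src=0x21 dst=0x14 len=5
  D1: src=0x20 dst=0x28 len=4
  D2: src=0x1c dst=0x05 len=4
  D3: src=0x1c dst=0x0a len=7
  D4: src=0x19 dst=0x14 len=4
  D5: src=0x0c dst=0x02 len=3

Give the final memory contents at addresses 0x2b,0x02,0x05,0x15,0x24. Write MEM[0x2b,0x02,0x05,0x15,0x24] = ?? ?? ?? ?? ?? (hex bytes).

[0] 0x21->0x14 len=5 : d5 3e 16 59 6c
[1] 0x20->0x28 len=4 : 28 d5 3e 16
[2] 0x1c->0x05 len=4 : f1 b5 6d ea
[3] 0x1c->0x0a len=7 : f1 b5 6d ea 28 d5 3e
[4] 0x19->0x14 len=4 : 74 0b 7d f1
[5] 0x0c->0x02 len=3 : 6d ea 28
query mem[0x2b]=0x16, mem[0x02]=0x6d, mem[0x05]=0xf1, mem[0x15]=0x0b, mem[0x24]=0x59

MEM[0x2b,0x02,0x05,0x15,0x24] = 16 6d f1 0b 59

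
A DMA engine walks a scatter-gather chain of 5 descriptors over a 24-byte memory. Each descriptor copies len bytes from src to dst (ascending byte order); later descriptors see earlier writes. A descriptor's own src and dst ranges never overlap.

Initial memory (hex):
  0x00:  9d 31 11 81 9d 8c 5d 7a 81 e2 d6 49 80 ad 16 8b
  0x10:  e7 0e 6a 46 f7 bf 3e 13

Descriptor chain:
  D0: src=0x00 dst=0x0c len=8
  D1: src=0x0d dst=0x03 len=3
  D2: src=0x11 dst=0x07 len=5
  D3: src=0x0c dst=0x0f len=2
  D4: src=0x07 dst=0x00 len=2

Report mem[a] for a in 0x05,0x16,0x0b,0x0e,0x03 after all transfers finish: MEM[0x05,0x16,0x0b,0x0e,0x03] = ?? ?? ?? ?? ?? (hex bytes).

D0: mem[0x0c..0x13] <- [9d 31 11 81 9d 8c 5d 7a]
D1: mem[0x03..0x05] <- [31 11 81]
D2: mem[0x07..0x0b] <- [8c 5d 7a f7 bf]
D3: mem[0x0f..0x10] <- [9d 31]
D4: mem[0x00..0x01] <- [8c 5d]
query mem[0x05]=0x81, mem[0x16]=0x3e, mem[0x0b]=0xbf, mem[0x0e]=0x11, mem[0x03]=0x31

MEM[0x05,0x16,0x0b,0x0e,0x03] = 81 3e bf 11 31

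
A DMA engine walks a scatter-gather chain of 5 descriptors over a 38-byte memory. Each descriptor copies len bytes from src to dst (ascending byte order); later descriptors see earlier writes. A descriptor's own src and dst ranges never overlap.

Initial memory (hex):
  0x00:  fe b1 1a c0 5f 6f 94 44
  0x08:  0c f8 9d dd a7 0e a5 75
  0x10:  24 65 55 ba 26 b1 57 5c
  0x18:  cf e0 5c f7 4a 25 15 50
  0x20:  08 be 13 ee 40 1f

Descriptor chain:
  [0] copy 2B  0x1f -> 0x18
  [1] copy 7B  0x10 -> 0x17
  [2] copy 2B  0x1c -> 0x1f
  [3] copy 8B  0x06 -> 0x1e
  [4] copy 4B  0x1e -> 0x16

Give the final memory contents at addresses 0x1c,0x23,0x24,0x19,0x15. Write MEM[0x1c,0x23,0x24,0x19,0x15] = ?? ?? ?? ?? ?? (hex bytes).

D0: mem[0x18..0x19] <- [50 08]
D1: mem[0x17..0x1d] <- [24 65 55 ba 26 b1 57]
D2: mem[0x1f..0x20] <- [b1 57]
D3: mem[0x1e..0x25] <- [94 44 0c f8 9d dd a7 0e]
D4: mem[0x16..0x19] <- [94 44 0c f8]
query mem[0x1c]=0xb1, mem[0x23]=0xdd, mem[0x24]=0xa7, mem[0x19]=0xf8, mem[0x15]=0xb1

MEM[0x1c,0x23,0x24,0x19,0x15] = b1 dd a7 f8 b1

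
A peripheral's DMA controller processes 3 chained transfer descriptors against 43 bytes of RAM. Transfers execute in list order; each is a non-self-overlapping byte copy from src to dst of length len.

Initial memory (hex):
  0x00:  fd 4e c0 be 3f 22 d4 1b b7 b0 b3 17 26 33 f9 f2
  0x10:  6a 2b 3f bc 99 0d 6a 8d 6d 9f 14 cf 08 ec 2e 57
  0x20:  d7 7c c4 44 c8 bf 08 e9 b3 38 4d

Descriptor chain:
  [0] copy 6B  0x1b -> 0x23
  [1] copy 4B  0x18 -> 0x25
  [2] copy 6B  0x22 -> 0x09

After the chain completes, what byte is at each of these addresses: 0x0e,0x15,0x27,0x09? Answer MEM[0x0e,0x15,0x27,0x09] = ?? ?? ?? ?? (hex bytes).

[0] 0x1b->0x23 len=6 : cf 08 ec 2e 57 d7
[1] 0x18->0x25 len=4 : 6d 9f 14 cf
[2] 0x22->0x09 len=6 : c4 cf 08 6d 9f 14
query mem[0x0e]=0x14, mem[0x15]=0x0d, mem[0x27]=0x14, mem[0x09]=0xc4

MEM[0x0e,0x15,0x27,0x09] = 14 0d 14 c4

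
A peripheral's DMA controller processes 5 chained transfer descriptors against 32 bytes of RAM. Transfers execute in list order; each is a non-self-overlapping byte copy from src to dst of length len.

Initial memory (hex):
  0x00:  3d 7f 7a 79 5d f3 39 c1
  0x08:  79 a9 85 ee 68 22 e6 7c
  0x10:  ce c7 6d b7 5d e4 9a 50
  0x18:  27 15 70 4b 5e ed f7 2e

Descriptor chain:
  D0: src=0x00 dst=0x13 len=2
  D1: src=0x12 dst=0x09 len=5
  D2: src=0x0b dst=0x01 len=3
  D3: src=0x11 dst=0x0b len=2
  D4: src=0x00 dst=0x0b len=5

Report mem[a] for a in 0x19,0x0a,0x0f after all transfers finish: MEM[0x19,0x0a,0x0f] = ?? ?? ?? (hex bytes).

MEM[0x19,0x0a,0x0f] = 15 3d 5d

D0: mem[0x13..0x14] <- [3d 7f]
D1: mem[0x09..0x0d] <- [6d 3d 7f e4 9a]
D2: mem[0x01..0x03] <- [7f e4 9a]
D3: mem[0x0b..0x0c] <- [c7 6d]
D4: mem[0x0b..0x0f] <- [3d 7f e4 9a 5d]
query mem[0x19]=0x15, mem[0x0a]=0x3d, mem[0x0f]=0x5d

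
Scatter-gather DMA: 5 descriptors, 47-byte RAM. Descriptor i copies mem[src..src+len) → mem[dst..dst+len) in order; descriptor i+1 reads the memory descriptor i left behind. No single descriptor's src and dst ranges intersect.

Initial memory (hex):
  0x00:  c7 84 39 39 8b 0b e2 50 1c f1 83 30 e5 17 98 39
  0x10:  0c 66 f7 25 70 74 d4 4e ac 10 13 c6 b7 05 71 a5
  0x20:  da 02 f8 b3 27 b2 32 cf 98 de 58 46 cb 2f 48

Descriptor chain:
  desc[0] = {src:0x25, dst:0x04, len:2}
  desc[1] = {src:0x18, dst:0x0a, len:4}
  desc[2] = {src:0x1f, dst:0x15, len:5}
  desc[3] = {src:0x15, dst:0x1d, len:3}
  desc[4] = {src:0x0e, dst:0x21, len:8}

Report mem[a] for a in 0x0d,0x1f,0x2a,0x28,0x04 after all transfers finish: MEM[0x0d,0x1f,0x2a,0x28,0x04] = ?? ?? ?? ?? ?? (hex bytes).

  after D0: wrote 2B at 0x04 = b232
  after D1: wrote 4B at 0x0a = ac1013c6
  after D2: wrote 5B at 0x15 = a5da02f8b3
  after D3: wrote 3B at 0x1d = a5da02
  after D4: wrote 8B at 0x21 = 98390c66f72570a5
query mem[0x0d]=0xc6, mem[0x1f]=0x02, mem[0x2a]=0x58, mem[0x28]=0xa5, mem[0x04]=0xb2

MEM[0x0d,0x1f,0x2a,0x28,0x04] = c6 02 58 a5 b2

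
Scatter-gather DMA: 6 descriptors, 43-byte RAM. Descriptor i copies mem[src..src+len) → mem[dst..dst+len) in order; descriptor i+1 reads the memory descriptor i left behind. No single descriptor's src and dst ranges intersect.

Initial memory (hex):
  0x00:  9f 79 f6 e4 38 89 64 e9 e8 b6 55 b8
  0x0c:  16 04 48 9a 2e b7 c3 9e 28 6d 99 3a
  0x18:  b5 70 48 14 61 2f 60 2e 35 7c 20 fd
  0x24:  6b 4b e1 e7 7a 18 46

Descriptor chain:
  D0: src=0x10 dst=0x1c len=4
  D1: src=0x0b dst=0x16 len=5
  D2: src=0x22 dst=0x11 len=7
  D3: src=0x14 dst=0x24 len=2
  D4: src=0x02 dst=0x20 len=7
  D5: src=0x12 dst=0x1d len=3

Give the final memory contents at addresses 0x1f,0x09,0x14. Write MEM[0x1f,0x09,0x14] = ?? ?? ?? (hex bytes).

D0: mem[0x1c..0x1f] <- [2e b7 c3 9e]
D1: mem[0x16..0x1a] <- [b8 16 04 48 9a]
D2: mem[0x11..0x17] <- [20 fd 6b 4b e1 e7 7a]
D3: mem[0x24..0x25] <- [4b e1]
D4: mem[0x20..0x26] <- [f6 e4 38 89 64 e9 e8]
D5: mem[0x1d..0x1f] <- [fd 6b 4b]
query mem[0x1f]=0x4b, mem[0x09]=0xb6, mem[0x14]=0x4b

MEM[0x1f,0x09,0x14] = 4b b6 4b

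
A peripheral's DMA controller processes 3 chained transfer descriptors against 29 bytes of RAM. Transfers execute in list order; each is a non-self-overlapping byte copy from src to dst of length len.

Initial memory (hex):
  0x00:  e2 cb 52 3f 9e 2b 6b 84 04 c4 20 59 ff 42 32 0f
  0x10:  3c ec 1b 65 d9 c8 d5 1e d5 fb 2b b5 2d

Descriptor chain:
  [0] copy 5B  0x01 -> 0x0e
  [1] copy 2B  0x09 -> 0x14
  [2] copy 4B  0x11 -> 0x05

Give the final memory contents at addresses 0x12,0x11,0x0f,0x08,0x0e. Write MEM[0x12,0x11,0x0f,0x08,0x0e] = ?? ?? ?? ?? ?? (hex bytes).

MEM[0x12,0x11,0x0f,0x08,0x0e] = 2b 9e 52 c4 cb

D0: mem[0x0e..0x12] <- [cb 52 3f 9e 2b]
D1: mem[0x14..0x15] <- [c4 20]
D2: mem[0x05..0x08] <- [9e 2b 65 c4]
query mem[0x12]=0x2b, mem[0x11]=0x9e, mem[0x0f]=0x52, mem[0x08]=0xc4, mem[0x0e]=0xcb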